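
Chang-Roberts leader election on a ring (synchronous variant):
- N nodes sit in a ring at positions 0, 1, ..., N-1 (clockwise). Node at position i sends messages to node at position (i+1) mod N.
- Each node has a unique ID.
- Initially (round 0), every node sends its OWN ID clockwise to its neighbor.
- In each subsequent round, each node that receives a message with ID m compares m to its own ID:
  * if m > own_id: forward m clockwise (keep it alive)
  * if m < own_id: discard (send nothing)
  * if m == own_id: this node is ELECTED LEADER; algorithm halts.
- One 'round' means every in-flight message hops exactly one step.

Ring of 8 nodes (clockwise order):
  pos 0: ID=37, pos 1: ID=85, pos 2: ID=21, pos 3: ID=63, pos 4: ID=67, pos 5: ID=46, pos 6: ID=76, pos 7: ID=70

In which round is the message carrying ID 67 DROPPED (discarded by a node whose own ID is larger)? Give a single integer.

Answer: 2

Derivation:
Round 1: pos1(id85) recv 37: drop; pos2(id21) recv 85: fwd; pos3(id63) recv 21: drop; pos4(id67) recv 63: drop; pos5(id46) recv 67: fwd; pos6(id76) recv 46: drop; pos7(id70) recv 76: fwd; pos0(id37) recv 70: fwd
Round 2: pos3(id63) recv 85: fwd; pos6(id76) recv 67: drop; pos0(id37) recv 76: fwd; pos1(id85) recv 70: drop
Round 3: pos4(id67) recv 85: fwd; pos1(id85) recv 76: drop
Round 4: pos5(id46) recv 85: fwd
Round 5: pos6(id76) recv 85: fwd
Round 6: pos7(id70) recv 85: fwd
Round 7: pos0(id37) recv 85: fwd
Round 8: pos1(id85) recv 85: ELECTED
Message ID 67 originates at pos 4; dropped at pos 6 in round 2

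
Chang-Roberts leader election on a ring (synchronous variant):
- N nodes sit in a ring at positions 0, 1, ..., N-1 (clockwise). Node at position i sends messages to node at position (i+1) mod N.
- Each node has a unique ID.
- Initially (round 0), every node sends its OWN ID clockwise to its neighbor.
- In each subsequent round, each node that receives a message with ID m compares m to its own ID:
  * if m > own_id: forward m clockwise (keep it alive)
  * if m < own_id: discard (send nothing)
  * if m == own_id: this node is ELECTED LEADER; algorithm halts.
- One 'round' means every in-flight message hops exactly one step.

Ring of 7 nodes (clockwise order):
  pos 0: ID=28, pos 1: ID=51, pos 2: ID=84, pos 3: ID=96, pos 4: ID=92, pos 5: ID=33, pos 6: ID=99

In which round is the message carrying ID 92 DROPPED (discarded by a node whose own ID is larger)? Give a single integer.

Answer: 2

Derivation:
Round 1: pos1(id51) recv 28: drop; pos2(id84) recv 51: drop; pos3(id96) recv 84: drop; pos4(id92) recv 96: fwd; pos5(id33) recv 92: fwd; pos6(id99) recv 33: drop; pos0(id28) recv 99: fwd
Round 2: pos5(id33) recv 96: fwd; pos6(id99) recv 92: drop; pos1(id51) recv 99: fwd
Round 3: pos6(id99) recv 96: drop; pos2(id84) recv 99: fwd
Round 4: pos3(id96) recv 99: fwd
Round 5: pos4(id92) recv 99: fwd
Round 6: pos5(id33) recv 99: fwd
Round 7: pos6(id99) recv 99: ELECTED
Message ID 92 originates at pos 4; dropped at pos 6 in round 2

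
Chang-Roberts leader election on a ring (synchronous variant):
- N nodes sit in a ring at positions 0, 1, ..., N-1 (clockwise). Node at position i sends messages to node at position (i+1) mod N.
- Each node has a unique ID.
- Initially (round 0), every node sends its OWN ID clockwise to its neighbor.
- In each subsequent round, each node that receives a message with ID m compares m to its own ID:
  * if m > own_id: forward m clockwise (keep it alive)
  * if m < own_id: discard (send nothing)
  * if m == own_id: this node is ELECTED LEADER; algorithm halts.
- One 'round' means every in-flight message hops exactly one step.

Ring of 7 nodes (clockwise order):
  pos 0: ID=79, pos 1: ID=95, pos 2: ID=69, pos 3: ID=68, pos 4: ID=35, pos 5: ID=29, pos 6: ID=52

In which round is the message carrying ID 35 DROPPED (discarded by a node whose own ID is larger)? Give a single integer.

Answer: 2

Derivation:
Round 1: pos1(id95) recv 79: drop; pos2(id69) recv 95: fwd; pos3(id68) recv 69: fwd; pos4(id35) recv 68: fwd; pos5(id29) recv 35: fwd; pos6(id52) recv 29: drop; pos0(id79) recv 52: drop
Round 2: pos3(id68) recv 95: fwd; pos4(id35) recv 69: fwd; pos5(id29) recv 68: fwd; pos6(id52) recv 35: drop
Round 3: pos4(id35) recv 95: fwd; pos5(id29) recv 69: fwd; pos6(id52) recv 68: fwd
Round 4: pos5(id29) recv 95: fwd; pos6(id52) recv 69: fwd; pos0(id79) recv 68: drop
Round 5: pos6(id52) recv 95: fwd; pos0(id79) recv 69: drop
Round 6: pos0(id79) recv 95: fwd
Round 7: pos1(id95) recv 95: ELECTED
Message ID 35 originates at pos 4; dropped at pos 6 in round 2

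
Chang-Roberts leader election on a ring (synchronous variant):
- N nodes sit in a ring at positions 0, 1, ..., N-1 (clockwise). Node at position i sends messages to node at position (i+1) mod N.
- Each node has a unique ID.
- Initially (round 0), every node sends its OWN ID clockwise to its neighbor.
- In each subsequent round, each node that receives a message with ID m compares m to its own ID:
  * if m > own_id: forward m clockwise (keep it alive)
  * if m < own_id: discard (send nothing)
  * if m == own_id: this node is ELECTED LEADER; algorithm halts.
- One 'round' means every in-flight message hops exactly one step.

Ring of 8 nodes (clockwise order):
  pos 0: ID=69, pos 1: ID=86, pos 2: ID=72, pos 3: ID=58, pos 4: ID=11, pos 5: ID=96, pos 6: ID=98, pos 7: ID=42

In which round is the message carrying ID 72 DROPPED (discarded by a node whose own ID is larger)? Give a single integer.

Answer: 3

Derivation:
Round 1: pos1(id86) recv 69: drop; pos2(id72) recv 86: fwd; pos3(id58) recv 72: fwd; pos4(id11) recv 58: fwd; pos5(id96) recv 11: drop; pos6(id98) recv 96: drop; pos7(id42) recv 98: fwd; pos0(id69) recv 42: drop
Round 2: pos3(id58) recv 86: fwd; pos4(id11) recv 72: fwd; pos5(id96) recv 58: drop; pos0(id69) recv 98: fwd
Round 3: pos4(id11) recv 86: fwd; pos5(id96) recv 72: drop; pos1(id86) recv 98: fwd
Round 4: pos5(id96) recv 86: drop; pos2(id72) recv 98: fwd
Round 5: pos3(id58) recv 98: fwd
Round 6: pos4(id11) recv 98: fwd
Round 7: pos5(id96) recv 98: fwd
Round 8: pos6(id98) recv 98: ELECTED
Message ID 72 originates at pos 2; dropped at pos 5 in round 3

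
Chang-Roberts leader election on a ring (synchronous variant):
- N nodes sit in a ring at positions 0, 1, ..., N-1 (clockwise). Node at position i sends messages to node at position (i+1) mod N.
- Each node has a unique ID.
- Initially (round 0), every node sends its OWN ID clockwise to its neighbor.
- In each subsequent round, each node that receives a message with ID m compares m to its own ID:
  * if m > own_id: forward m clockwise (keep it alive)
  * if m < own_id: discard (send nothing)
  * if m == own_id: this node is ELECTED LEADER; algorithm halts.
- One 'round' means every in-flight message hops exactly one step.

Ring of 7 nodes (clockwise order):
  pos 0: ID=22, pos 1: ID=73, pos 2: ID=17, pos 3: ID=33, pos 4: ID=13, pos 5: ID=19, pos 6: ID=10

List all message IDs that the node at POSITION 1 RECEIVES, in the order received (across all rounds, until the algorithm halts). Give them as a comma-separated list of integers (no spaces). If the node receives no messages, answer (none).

Round 1: pos1(id73) recv 22: drop; pos2(id17) recv 73: fwd; pos3(id33) recv 17: drop; pos4(id13) recv 33: fwd; pos5(id19) recv 13: drop; pos6(id10) recv 19: fwd; pos0(id22) recv 10: drop
Round 2: pos3(id33) recv 73: fwd; pos5(id19) recv 33: fwd; pos0(id22) recv 19: drop
Round 3: pos4(id13) recv 73: fwd; pos6(id10) recv 33: fwd
Round 4: pos5(id19) recv 73: fwd; pos0(id22) recv 33: fwd
Round 5: pos6(id10) recv 73: fwd; pos1(id73) recv 33: drop
Round 6: pos0(id22) recv 73: fwd
Round 7: pos1(id73) recv 73: ELECTED

Answer: 22,33,73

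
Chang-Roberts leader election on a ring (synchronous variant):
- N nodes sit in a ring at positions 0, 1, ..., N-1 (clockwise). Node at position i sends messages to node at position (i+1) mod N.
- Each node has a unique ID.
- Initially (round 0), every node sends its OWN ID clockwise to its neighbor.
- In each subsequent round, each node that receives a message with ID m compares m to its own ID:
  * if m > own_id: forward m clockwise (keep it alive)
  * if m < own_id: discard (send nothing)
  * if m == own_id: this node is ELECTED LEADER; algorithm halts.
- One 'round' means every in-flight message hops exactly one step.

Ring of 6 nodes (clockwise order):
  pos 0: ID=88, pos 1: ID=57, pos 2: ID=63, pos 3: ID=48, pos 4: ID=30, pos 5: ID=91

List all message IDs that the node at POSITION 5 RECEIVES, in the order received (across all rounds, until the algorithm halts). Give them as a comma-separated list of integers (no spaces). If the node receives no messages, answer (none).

Round 1: pos1(id57) recv 88: fwd; pos2(id63) recv 57: drop; pos3(id48) recv 63: fwd; pos4(id30) recv 48: fwd; pos5(id91) recv 30: drop; pos0(id88) recv 91: fwd
Round 2: pos2(id63) recv 88: fwd; pos4(id30) recv 63: fwd; pos5(id91) recv 48: drop; pos1(id57) recv 91: fwd
Round 3: pos3(id48) recv 88: fwd; pos5(id91) recv 63: drop; pos2(id63) recv 91: fwd
Round 4: pos4(id30) recv 88: fwd; pos3(id48) recv 91: fwd
Round 5: pos5(id91) recv 88: drop; pos4(id30) recv 91: fwd
Round 6: pos5(id91) recv 91: ELECTED

Answer: 30,48,63,88,91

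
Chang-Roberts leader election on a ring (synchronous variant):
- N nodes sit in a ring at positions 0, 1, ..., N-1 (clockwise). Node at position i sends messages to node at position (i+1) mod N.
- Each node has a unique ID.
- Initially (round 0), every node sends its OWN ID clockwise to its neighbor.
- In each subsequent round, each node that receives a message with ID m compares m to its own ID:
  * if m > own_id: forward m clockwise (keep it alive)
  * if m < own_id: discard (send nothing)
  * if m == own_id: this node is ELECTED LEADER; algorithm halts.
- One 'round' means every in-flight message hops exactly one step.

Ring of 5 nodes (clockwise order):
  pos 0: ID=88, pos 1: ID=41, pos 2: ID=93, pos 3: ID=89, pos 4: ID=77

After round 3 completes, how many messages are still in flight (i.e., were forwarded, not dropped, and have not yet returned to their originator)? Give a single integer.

Round 1: pos1(id41) recv 88: fwd; pos2(id93) recv 41: drop; pos3(id89) recv 93: fwd; pos4(id77) recv 89: fwd; pos0(id88) recv 77: drop
Round 2: pos2(id93) recv 88: drop; pos4(id77) recv 93: fwd; pos0(id88) recv 89: fwd
Round 3: pos0(id88) recv 93: fwd; pos1(id41) recv 89: fwd
After round 3: 2 messages still in flight

Answer: 2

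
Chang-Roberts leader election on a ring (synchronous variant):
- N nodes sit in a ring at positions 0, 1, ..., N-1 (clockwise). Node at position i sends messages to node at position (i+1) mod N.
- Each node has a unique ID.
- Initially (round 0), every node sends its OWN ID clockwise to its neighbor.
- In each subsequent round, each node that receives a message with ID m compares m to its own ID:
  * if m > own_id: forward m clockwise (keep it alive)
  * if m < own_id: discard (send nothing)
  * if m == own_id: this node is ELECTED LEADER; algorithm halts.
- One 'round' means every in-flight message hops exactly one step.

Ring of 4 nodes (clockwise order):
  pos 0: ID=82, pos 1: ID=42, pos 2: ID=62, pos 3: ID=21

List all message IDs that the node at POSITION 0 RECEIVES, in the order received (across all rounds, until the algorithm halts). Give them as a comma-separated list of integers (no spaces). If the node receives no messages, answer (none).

Answer: 21,62,82

Derivation:
Round 1: pos1(id42) recv 82: fwd; pos2(id62) recv 42: drop; pos3(id21) recv 62: fwd; pos0(id82) recv 21: drop
Round 2: pos2(id62) recv 82: fwd; pos0(id82) recv 62: drop
Round 3: pos3(id21) recv 82: fwd
Round 4: pos0(id82) recv 82: ELECTED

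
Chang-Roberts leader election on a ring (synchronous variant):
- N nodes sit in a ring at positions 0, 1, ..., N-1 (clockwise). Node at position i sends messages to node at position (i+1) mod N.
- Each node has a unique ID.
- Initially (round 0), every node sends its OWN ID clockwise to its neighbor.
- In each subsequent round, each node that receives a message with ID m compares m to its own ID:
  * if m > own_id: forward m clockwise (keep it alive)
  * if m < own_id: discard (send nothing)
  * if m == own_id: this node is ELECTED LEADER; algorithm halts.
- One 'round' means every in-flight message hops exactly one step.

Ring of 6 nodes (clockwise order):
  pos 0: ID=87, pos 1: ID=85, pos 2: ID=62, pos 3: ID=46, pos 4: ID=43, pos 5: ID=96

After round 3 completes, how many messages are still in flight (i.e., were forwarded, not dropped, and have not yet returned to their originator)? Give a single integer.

Answer: 3

Derivation:
Round 1: pos1(id85) recv 87: fwd; pos2(id62) recv 85: fwd; pos3(id46) recv 62: fwd; pos4(id43) recv 46: fwd; pos5(id96) recv 43: drop; pos0(id87) recv 96: fwd
Round 2: pos2(id62) recv 87: fwd; pos3(id46) recv 85: fwd; pos4(id43) recv 62: fwd; pos5(id96) recv 46: drop; pos1(id85) recv 96: fwd
Round 3: pos3(id46) recv 87: fwd; pos4(id43) recv 85: fwd; pos5(id96) recv 62: drop; pos2(id62) recv 96: fwd
After round 3: 3 messages still in flight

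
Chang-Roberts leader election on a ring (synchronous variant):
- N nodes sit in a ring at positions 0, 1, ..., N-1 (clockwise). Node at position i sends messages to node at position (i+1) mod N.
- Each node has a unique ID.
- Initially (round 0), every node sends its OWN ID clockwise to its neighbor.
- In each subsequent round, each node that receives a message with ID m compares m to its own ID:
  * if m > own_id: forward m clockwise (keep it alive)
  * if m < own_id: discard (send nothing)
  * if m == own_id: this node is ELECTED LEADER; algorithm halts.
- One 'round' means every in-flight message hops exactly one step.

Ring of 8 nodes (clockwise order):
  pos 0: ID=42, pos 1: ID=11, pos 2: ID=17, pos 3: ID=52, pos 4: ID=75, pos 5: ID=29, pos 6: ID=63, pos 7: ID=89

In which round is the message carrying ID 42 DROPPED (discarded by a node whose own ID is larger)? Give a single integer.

Round 1: pos1(id11) recv 42: fwd; pos2(id17) recv 11: drop; pos3(id52) recv 17: drop; pos4(id75) recv 52: drop; pos5(id29) recv 75: fwd; pos6(id63) recv 29: drop; pos7(id89) recv 63: drop; pos0(id42) recv 89: fwd
Round 2: pos2(id17) recv 42: fwd; pos6(id63) recv 75: fwd; pos1(id11) recv 89: fwd
Round 3: pos3(id52) recv 42: drop; pos7(id89) recv 75: drop; pos2(id17) recv 89: fwd
Round 4: pos3(id52) recv 89: fwd
Round 5: pos4(id75) recv 89: fwd
Round 6: pos5(id29) recv 89: fwd
Round 7: pos6(id63) recv 89: fwd
Round 8: pos7(id89) recv 89: ELECTED
Message ID 42 originates at pos 0; dropped at pos 3 in round 3

Answer: 3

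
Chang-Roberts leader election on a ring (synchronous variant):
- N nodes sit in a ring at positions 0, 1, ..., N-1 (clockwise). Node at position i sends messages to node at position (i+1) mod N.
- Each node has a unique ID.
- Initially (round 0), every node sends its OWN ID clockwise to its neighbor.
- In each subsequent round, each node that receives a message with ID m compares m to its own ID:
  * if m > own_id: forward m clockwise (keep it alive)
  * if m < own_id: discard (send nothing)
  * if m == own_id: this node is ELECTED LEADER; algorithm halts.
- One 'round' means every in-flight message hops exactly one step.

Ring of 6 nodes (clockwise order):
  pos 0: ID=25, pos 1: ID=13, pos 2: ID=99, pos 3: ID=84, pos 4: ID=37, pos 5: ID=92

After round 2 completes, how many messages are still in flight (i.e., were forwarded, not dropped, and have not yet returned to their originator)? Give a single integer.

Round 1: pos1(id13) recv 25: fwd; pos2(id99) recv 13: drop; pos3(id84) recv 99: fwd; pos4(id37) recv 84: fwd; pos5(id92) recv 37: drop; pos0(id25) recv 92: fwd
Round 2: pos2(id99) recv 25: drop; pos4(id37) recv 99: fwd; pos5(id92) recv 84: drop; pos1(id13) recv 92: fwd
After round 2: 2 messages still in flight

Answer: 2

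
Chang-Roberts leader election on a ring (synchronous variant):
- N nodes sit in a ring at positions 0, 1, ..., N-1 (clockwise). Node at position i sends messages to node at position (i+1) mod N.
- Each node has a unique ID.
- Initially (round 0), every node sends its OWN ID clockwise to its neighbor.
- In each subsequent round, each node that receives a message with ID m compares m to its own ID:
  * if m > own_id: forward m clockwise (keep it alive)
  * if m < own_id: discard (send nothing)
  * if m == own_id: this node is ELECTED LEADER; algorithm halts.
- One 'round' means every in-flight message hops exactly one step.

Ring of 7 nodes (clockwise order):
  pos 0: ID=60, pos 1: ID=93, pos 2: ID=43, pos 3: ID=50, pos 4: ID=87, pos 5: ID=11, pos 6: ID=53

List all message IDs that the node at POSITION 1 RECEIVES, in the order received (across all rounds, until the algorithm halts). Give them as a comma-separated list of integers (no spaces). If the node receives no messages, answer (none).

Round 1: pos1(id93) recv 60: drop; pos2(id43) recv 93: fwd; pos3(id50) recv 43: drop; pos4(id87) recv 50: drop; pos5(id11) recv 87: fwd; pos6(id53) recv 11: drop; pos0(id60) recv 53: drop
Round 2: pos3(id50) recv 93: fwd; pos6(id53) recv 87: fwd
Round 3: pos4(id87) recv 93: fwd; pos0(id60) recv 87: fwd
Round 4: pos5(id11) recv 93: fwd; pos1(id93) recv 87: drop
Round 5: pos6(id53) recv 93: fwd
Round 6: pos0(id60) recv 93: fwd
Round 7: pos1(id93) recv 93: ELECTED

Answer: 60,87,93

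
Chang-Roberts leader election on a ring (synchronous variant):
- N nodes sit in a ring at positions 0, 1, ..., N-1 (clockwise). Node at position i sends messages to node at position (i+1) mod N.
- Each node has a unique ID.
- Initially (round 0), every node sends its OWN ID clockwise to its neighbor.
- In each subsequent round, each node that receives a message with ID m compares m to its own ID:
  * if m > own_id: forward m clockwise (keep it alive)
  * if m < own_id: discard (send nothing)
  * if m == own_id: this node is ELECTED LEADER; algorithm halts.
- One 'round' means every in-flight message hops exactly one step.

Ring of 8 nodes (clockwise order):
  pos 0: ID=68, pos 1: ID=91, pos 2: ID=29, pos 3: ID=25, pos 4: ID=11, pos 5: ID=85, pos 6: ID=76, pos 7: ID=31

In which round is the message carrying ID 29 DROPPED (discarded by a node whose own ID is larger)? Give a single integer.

Round 1: pos1(id91) recv 68: drop; pos2(id29) recv 91: fwd; pos3(id25) recv 29: fwd; pos4(id11) recv 25: fwd; pos5(id85) recv 11: drop; pos6(id76) recv 85: fwd; pos7(id31) recv 76: fwd; pos0(id68) recv 31: drop
Round 2: pos3(id25) recv 91: fwd; pos4(id11) recv 29: fwd; pos5(id85) recv 25: drop; pos7(id31) recv 85: fwd; pos0(id68) recv 76: fwd
Round 3: pos4(id11) recv 91: fwd; pos5(id85) recv 29: drop; pos0(id68) recv 85: fwd; pos1(id91) recv 76: drop
Round 4: pos5(id85) recv 91: fwd; pos1(id91) recv 85: drop
Round 5: pos6(id76) recv 91: fwd
Round 6: pos7(id31) recv 91: fwd
Round 7: pos0(id68) recv 91: fwd
Round 8: pos1(id91) recv 91: ELECTED
Message ID 29 originates at pos 2; dropped at pos 5 in round 3

Answer: 3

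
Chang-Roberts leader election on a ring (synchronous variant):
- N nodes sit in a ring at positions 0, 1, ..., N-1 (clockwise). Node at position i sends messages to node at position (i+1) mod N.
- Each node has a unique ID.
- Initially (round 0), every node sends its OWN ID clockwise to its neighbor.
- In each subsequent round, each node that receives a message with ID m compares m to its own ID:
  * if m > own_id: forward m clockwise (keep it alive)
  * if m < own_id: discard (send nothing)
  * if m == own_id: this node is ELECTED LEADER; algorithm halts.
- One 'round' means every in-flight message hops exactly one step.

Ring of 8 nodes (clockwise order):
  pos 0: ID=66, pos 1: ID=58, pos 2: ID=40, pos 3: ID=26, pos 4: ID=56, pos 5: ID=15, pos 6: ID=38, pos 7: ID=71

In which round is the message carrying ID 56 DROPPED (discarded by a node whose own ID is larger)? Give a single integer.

Round 1: pos1(id58) recv 66: fwd; pos2(id40) recv 58: fwd; pos3(id26) recv 40: fwd; pos4(id56) recv 26: drop; pos5(id15) recv 56: fwd; pos6(id38) recv 15: drop; pos7(id71) recv 38: drop; pos0(id66) recv 71: fwd
Round 2: pos2(id40) recv 66: fwd; pos3(id26) recv 58: fwd; pos4(id56) recv 40: drop; pos6(id38) recv 56: fwd; pos1(id58) recv 71: fwd
Round 3: pos3(id26) recv 66: fwd; pos4(id56) recv 58: fwd; pos7(id71) recv 56: drop; pos2(id40) recv 71: fwd
Round 4: pos4(id56) recv 66: fwd; pos5(id15) recv 58: fwd; pos3(id26) recv 71: fwd
Round 5: pos5(id15) recv 66: fwd; pos6(id38) recv 58: fwd; pos4(id56) recv 71: fwd
Round 6: pos6(id38) recv 66: fwd; pos7(id71) recv 58: drop; pos5(id15) recv 71: fwd
Round 7: pos7(id71) recv 66: drop; pos6(id38) recv 71: fwd
Round 8: pos7(id71) recv 71: ELECTED
Message ID 56 originates at pos 4; dropped at pos 7 in round 3

Answer: 3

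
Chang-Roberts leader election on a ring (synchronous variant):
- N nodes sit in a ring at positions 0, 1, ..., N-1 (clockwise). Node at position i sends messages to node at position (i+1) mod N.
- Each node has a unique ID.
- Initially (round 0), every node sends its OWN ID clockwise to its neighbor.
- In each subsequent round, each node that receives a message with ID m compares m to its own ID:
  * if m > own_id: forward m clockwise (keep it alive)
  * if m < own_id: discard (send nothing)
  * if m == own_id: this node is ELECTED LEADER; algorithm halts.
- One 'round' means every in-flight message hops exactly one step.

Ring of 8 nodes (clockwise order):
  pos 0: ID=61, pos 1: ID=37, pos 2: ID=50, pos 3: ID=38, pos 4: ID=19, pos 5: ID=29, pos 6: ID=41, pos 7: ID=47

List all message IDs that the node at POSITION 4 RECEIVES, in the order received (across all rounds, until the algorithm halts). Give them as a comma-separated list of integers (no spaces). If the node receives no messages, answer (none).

Round 1: pos1(id37) recv 61: fwd; pos2(id50) recv 37: drop; pos3(id38) recv 50: fwd; pos4(id19) recv 38: fwd; pos5(id29) recv 19: drop; pos6(id41) recv 29: drop; pos7(id47) recv 41: drop; pos0(id61) recv 47: drop
Round 2: pos2(id50) recv 61: fwd; pos4(id19) recv 50: fwd; pos5(id29) recv 38: fwd
Round 3: pos3(id38) recv 61: fwd; pos5(id29) recv 50: fwd; pos6(id41) recv 38: drop
Round 4: pos4(id19) recv 61: fwd; pos6(id41) recv 50: fwd
Round 5: pos5(id29) recv 61: fwd; pos7(id47) recv 50: fwd
Round 6: pos6(id41) recv 61: fwd; pos0(id61) recv 50: drop
Round 7: pos7(id47) recv 61: fwd
Round 8: pos0(id61) recv 61: ELECTED

Answer: 38,50,61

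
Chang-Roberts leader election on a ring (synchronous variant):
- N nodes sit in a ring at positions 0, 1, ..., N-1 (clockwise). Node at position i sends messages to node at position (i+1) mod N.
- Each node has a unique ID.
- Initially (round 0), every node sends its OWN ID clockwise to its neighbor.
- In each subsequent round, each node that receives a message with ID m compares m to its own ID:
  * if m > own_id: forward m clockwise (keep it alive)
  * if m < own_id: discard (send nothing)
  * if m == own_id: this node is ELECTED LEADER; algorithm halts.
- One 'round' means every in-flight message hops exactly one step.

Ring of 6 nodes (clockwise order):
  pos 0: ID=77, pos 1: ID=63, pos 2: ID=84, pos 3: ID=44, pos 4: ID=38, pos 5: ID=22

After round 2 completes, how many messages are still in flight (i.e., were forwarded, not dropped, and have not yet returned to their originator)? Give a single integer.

Round 1: pos1(id63) recv 77: fwd; pos2(id84) recv 63: drop; pos3(id44) recv 84: fwd; pos4(id38) recv 44: fwd; pos5(id22) recv 38: fwd; pos0(id77) recv 22: drop
Round 2: pos2(id84) recv 77: drop; pos4(id38) recv 84: fwd; pos5(id22) recv 44: fwd; pos0(id77) recv 38: drop
After round 2: 2 messages still in flight

Answer: 2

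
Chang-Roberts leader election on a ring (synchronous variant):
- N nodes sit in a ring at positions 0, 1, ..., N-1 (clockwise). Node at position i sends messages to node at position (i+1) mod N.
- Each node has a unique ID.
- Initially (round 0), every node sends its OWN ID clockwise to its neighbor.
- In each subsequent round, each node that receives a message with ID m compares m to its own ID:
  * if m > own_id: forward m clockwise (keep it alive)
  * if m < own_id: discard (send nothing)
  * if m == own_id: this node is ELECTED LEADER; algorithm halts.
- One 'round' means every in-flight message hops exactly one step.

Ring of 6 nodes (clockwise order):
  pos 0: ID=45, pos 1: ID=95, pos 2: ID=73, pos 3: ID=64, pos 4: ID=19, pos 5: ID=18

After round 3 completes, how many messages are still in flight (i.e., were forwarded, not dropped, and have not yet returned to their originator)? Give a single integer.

Answer: 3

Derivation:
Round 1: pos1(id95) recv 45: drop; pos2(id73) recv 95: fwd; pos3(id64) recv 73: fwd; pos4(id19) recv 64: fwd; pos5(id18) recv 19: fwd; pos0(id45) recv 18: drop
Round 2: pos3(id64) recv 95: fwd; pos4(id19) recv 73: fwd; pos5(id18) recv 64: fwd; pos0(id45) recv 19: drop
Round 3: pos4(id19) recv 95: fwd; pos5(id18) recv 73: fwd; pos0(id45) recv 64: fwd
After round 3: 3 messages still in flight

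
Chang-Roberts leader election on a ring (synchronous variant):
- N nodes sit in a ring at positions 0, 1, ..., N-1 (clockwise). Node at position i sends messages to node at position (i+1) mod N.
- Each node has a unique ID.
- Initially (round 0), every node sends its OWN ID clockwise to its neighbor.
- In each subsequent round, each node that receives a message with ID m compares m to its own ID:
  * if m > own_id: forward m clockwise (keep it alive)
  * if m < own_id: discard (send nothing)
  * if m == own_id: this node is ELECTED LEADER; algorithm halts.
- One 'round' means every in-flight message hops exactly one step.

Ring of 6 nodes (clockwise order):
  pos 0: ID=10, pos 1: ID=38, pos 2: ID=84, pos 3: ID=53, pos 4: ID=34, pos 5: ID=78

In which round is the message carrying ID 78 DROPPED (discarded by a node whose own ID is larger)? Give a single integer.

Round 1: pos1(id38) recv 10: drop; pos2(id84) recv 38: drop; pos3(id53) recv 84: fwd; pos4(id34) recv 53: fwd; pos5(id78) recv 34: drop; pos0(id10) recv 78: fwd
Round 2: pos4(id34) recv 84: fwd; pos5(id78) recv 53: drop; pos1(id38) recv 78: fwd
Round 3: pos5(id78) recv 84: fwd; pos2(id84) recv 78: drop
Round 4: pos0(id10) recv 84: fwd
Round 5: pos1(id38) recv 84: fwd
Round 6: pos2(id84) recv 84: ELECTED
Message ID 78 originates at pos 5; dropped at pos 2 in round 3

Answer: 3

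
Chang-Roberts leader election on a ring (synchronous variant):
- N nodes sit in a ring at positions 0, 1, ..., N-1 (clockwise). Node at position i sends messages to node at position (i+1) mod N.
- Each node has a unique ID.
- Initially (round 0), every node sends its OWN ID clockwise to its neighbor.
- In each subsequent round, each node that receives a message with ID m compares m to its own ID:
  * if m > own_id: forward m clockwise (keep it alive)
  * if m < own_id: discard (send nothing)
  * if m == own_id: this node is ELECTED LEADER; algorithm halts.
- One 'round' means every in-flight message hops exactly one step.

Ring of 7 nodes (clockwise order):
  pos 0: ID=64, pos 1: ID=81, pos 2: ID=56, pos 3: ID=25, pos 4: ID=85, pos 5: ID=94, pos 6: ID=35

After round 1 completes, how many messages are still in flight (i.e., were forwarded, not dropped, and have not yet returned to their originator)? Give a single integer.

Answer: 3

Derivation:
Round 1: pos1(id81) recv 64: drop; pos2(id56) recv 81: fwd; pos3(id25) recv 56: fwd; pos4(id85) recv 25: drop; pos5(id94) recv 85: drop; pos6(id35) recv 94: fwd; pos0(id64) recv 35: drop
After round 1: 3 messages still in flight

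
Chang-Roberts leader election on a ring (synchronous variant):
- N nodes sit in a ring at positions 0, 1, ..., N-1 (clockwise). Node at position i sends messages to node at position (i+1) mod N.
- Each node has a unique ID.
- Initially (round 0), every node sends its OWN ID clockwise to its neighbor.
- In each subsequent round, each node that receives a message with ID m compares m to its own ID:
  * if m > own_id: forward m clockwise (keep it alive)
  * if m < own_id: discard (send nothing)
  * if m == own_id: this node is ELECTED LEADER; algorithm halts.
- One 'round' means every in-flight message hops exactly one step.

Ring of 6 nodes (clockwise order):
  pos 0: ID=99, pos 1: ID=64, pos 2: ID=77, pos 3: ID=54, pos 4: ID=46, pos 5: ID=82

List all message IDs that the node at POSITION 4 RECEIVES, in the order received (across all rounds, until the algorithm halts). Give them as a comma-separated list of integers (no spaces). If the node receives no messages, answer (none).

Round 1: pos1(id64) recv 99: fwd; pos2(id77) recv 64: drop; pos3(id54) recv 77: fwd; pos4(id46) recv 54: fwd; pos5(id82) recv 46: drop; pos0(id99) recv 82: drop
Round 2: pos2(id77) recv 99: fwd; pos4(id46) recv 77: fwd; pos5(id82) recv 54: drop
Round 3: pos3(id54) recv 99: fwd; pos5(id82) recv 77: drop
Round 4: pos4(id46) recv 99: fwd
Round 5: pos5(id82) recv 99: fwd
Round 6: pos0(id99) recv 99: ELECTED

Answer: 54,77,99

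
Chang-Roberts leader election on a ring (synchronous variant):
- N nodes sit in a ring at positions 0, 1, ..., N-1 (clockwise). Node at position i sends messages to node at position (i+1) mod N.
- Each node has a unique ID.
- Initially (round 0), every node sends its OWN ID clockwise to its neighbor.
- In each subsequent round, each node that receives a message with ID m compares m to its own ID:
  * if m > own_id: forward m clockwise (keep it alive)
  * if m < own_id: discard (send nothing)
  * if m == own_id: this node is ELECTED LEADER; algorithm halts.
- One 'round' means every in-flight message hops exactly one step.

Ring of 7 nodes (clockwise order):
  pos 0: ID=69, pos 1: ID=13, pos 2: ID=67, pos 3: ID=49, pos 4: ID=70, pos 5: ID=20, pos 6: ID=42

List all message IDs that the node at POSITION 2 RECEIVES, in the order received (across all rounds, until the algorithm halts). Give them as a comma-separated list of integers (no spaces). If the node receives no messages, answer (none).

Answer: 13,69,70

Derivation:
Round 1: pos1(id13) recv 69: fwd; pos2(id67) recv 13: drop; pos3(id49) recv 67: fwd; pos4(id70) recv 49: drop; pos5(id20) recv 70: fwd; pos6(id42) recv 20: drop; pos0(id69) recv 42: drop
Round 2: pos2(id67) recv 69: fwd; pos4(id70) recv 67: drop; pos6(id42) recv 70: fwd
Round 3: pos3(id49) recv 69: fwd; pos0(id69) recv 70: fwd
Round 4: pos4(id70) recv 69: drop; pos1(id13) recv 70: fwd
Round 5: pos2(id67) recv 70: fwd
Round 6: pos3(id49) recv 70: fwd
Round 7: pos4(id70) recv 70: ELECTED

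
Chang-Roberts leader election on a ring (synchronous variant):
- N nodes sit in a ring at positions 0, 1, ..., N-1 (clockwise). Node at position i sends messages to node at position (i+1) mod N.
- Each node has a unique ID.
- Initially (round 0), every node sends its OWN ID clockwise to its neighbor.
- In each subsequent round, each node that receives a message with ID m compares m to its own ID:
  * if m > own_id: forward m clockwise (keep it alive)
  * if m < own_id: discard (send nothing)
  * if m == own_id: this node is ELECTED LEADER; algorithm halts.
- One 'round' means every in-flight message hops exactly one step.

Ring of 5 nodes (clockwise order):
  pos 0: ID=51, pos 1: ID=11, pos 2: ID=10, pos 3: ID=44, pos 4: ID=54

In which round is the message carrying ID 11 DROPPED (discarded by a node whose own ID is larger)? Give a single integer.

Round 1: pos1(id11) recv 51: fwd; pos2(id10) recv 11: fwd; pos3(id44) recv 10: drop; pos4(id54) recv 44: drop; pos0(id51) recv 54: fwd
Round 2: pos2(id10) recv 51: fwd; pos3(id44) recv 11: drop; pos1(id11) recv 54: fwd
Round 3: pos3(id44) recv 51: fwd; pos2(id10) recv 54: fwd
Round 4: pos4(id54) recv 51: drop; pos3(id44) recv 54: fwd
Round 5: pos4(id54) recv 54: ELECTED
Message ID 11 originates at pos 1; dropped at pos 3 in round 2

Answer: 2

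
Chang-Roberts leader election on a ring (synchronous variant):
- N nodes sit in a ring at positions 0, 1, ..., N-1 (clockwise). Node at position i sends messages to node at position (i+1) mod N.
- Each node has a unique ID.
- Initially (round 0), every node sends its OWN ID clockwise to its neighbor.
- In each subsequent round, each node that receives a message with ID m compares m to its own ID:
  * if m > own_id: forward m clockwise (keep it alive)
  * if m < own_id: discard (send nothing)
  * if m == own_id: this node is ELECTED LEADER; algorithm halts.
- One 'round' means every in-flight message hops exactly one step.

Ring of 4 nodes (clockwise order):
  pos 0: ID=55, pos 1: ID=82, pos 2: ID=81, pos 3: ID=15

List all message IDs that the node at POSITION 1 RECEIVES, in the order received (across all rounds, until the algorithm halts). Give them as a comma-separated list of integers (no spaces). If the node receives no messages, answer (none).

Round 1: pos1(id82) recv 55: drop; pos2(id81) recv 82: fwd; pos3(id15) recv 81: fwd; pos0(id55) recv 15: drop
Round 2: pos3(id15) recv 82: fwd; pos0(id55) recv 81: fwd
Round 3: pos0(id55) recv 82: fwd; pos1(id82) recv 81: drop
Round 4: pos1(id82) recv 82: ELECTED

Answer: 55,81,82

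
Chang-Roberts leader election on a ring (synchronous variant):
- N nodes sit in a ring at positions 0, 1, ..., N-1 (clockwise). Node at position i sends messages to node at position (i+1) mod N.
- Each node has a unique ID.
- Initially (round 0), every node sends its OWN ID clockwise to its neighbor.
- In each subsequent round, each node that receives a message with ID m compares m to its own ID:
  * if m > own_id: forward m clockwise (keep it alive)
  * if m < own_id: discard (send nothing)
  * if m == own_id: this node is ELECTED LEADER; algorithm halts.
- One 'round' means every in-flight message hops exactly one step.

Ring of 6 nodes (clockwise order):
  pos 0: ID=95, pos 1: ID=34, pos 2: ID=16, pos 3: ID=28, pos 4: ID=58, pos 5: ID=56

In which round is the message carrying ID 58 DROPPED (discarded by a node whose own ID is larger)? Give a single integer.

Round 1: pos1(id34) recv 95: fwd; pos2(id16) recv 34: fwd; pos3(id28) recv 16: drop; pos4(id58) recv 28: drop; pos5(id56) recv 58: fwd; pos0(id95) recv 56: drop
Round 2: pos2(id16) recv 95: fwd; pos3(id28) recv 34: fwd; pos0(id95) recv 58: drop
Round 3: pos3(id28) recv 95: fwd; pos4(id58) recv 34: drop
Round 4: pos4(id58) recv 95: fwd
Round 5: pos5(id56) recv 95: fwd
Round 6: pos0(id95) recv 95: ELECTED
Message ID 58 originates at pos 4; dropped at pos 0 in round 2

Answer: 2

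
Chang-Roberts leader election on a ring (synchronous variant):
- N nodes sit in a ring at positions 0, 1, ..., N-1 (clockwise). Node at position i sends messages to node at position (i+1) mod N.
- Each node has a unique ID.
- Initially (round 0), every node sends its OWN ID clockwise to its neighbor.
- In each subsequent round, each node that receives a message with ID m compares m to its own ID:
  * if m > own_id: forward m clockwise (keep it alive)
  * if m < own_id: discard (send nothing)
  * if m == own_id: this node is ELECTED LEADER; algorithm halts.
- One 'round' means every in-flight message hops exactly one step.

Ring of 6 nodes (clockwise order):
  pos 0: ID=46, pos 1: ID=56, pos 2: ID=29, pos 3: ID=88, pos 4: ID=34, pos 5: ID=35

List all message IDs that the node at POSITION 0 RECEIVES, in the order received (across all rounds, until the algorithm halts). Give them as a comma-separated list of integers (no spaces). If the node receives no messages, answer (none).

Round 1: pos1(id56) recv 46: drop; pos2(id29) recv 56: fwd; pos3(id88) recv 29: drop; pos4(id34) recv 88: fwd; pos5(id35) recv 34: drop; pos0(id46) recv 35: drop
Round 2: pos3(id88) recv 56: drop; pos5(id35) recv 88: fwd
Round 3: pos0(id46) recv 88: fwd
Round 4: pos1(id56) recv 88: fwd
Round 5: pos2(id29) recv 88: fwd
Round 6: pos3(id88) recv 88: ELECTED

Answer: 35,88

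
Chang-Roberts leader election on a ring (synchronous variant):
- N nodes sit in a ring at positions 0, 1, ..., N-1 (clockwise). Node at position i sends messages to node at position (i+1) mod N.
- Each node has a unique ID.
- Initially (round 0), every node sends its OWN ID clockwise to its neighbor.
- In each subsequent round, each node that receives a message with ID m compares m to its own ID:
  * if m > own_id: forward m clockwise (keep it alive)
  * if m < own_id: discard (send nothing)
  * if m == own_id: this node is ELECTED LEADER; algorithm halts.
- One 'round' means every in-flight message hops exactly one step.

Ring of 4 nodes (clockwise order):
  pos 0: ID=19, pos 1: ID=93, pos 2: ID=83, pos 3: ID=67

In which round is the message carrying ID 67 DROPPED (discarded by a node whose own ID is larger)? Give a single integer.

Answer: 2

Derivation:
Round 1: pos1(id93) recv 19: drop; pos2(id83) recv 93: fwd; pos3(id67) recv 83: fwd; pos0(id19) recv 67: fwd
Round 2: pos3(id67) recv 93: fwd; pos0(id19) recv 83: fwd; pos1(id93) recv 67: drop
Round 3: pos0(id19) recv 93: fwd; pos1(id93) recv 83: drop
Round 4: pos1(id93) recv 93: ELECTED
Message ID 67 originates at pos 3; dropped at pos 1 in round 2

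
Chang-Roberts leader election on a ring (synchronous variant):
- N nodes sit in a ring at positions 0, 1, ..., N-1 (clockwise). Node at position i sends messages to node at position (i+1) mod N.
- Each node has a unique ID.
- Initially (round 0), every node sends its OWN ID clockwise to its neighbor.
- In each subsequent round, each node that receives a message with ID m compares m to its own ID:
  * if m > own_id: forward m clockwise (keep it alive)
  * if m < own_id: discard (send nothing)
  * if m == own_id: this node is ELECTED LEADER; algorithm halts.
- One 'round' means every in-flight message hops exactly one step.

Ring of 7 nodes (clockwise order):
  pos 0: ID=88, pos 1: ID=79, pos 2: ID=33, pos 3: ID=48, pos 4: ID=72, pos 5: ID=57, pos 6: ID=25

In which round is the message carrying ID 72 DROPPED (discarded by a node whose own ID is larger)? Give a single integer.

Round 1: pos1(id79) recv 88: fwd; pos2(id33) recv 79: fwd; pos3(id48) recv 33: drop; pos4(id72) recv 48: drop; pos5(id57) recv 72: fwd; pos6(id25) recv 57: fwd; pos0(id88) recv 25: drop
Round 2: pos2(id33) recv 88: fwd; pos3(id48) recv 79: fwd; pos6(id25) recv 72: fwd; pos0(id88) recv 57: drop
Round 3: pos3(id48) recv 88: fwd; pos4(id72) recv 79: fwd; pos0(id88) recv 72: drop
Round 4: pos4(id72) recv 88: fwd; pos5(id57) recv 79: fwd
Round 5: pos5(id57) recv 88: fwd; pos6(id25) recv 79: fwd
Round 6: pos6(id25) recv 88: fwd; pos0(id88) recv 79: drop
Round 7: pos0(id88) recv 88: ELECTED
Message ID 72 originates at pos 4; dropped at pos 0 in round 3

Answer: 3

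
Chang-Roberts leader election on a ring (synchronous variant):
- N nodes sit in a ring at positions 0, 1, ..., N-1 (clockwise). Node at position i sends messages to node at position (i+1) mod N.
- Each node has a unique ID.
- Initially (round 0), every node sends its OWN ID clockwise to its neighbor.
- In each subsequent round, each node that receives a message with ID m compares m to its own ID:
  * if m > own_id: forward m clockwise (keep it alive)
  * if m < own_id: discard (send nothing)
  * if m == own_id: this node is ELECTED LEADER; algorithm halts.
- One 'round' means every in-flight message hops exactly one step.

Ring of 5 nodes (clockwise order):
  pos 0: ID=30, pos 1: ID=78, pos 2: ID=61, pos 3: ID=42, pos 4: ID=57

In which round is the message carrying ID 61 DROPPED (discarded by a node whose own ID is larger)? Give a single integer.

Answer: 4

Derivation:
Round 1: pos1(id78) recv 30: drop; pos2(id61) recv 78: fwd; pos3(id42) recv 61: fwd; pos4(id57) recv 42: drop; pos0(id30) recv 57: fwd
Round 2: pos3(id42) recv 78: fwd; pos4(id57) recv 61: fwd; pos1(id78) recv 57: drop
Round 3: pos4(id57) recv 78: fwd; pos0(id30) recv 61: fwd
Round 4: pos0(id30) recv 78: fwd; pos1(id78) recv 61: drop
Round 5: pos1(id78) recv 78: ELECTED
Message ID 61 originates at pos 2; dropped at pos 1 in round 4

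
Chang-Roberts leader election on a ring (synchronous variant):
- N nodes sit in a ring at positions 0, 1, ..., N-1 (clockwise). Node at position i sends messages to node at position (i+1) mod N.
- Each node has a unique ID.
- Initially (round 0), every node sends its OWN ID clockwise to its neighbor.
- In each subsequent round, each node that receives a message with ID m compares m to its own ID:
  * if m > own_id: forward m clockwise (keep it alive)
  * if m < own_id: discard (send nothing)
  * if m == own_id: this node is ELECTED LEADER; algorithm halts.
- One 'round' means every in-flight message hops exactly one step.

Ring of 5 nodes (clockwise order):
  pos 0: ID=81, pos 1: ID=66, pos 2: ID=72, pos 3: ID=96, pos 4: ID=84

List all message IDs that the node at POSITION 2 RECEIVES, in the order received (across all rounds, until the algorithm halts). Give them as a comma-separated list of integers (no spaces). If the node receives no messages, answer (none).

Round 1: pos1(id66) recv 81: fwd; pos2(id72) recv 66: drop; pos3(id96) recv 72: drop; pos4(id84) recv 96: fwd; pos0(id81) recv 84: fwd
Round 2: pos2(id72) recv 81: fwd; pos0(id81) recv 96: fwd; pos1(id66) recv 84: fwd
Round 3: pos3(id96) recv 81: drop; pos1(id66) recv 96: fwd; pos2(id72) recv 84: fwd
Round 4: pos2(id72) recv 96: fwd; pos3(id96) recv 84: drop
Round 5: pos3(id96) recv 96: ELECTED

Answer: 66,81,84,96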